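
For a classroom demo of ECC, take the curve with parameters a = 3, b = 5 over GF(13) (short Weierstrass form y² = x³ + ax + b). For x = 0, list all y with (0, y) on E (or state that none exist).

x³ + 3x + 5 = 5 ≡ 5 (mod 13).
5 is a non-residue mod 13; no y exists.

none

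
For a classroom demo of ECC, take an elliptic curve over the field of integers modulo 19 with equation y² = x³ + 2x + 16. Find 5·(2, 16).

Write P = (2, 16).
Repeated addition: build up to 5P.
2P: tangent at (2, 16): λ = (3·2² + 2)/(2·16) ≡ 14/13. 13⁻¹ ≡ 3 (mod 19), so λ ≡ 14·3 ≡ 4.
  x = λ² - 2 - 2 = 16 - 4 ≡ 12; y = λ·(2 - 12) - 16 ≡ 1. → (12, 1)
3P: (12, 1) + (2, 16). λ = (16 - 1)/(2 - 12) ≡ 15/9 mod 19. 9⁻¹ ≡ 17 (mod 19), so λ ≡ 8.
  x = λ² - 12 - 2 = 64 - 14 ≡ 12; y = λ·(12 - 12) - 1 ≡ 18. → (12, 18)
4P: (12, 18) + (2, 16). λ = (16 - 18)/(2 - 12) ≡ 17/9 mod 19. 9⁻¹ ≡ 17 (mod 19) since 9·17 = 153 ≡ 1, so λ ≡ 4.
  x = λ² - 12 - 2 = 16 - 14 ≡ 2; y = λ·(12 - 2) - 18 ≡ 3. → (2, 3)
5P: (2, 3) + (2, 16): same x and y₁ ≡ -y₂, so the sum is O.

O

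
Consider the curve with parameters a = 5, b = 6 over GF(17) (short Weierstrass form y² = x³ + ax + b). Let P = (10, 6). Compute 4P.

(14, 7)

Double-and-add on 4 = (100)₂. Start with P = (10, 6) for the leading 1-bit.
double: tangent at (10, 6): λ = (3·10² + 5)/(2·6) ≡ 16/12. 12⁻¹ ≡ 10 (mod 17) since 12·10 = 120 ≡ 1, so λ ≡ 16·10 ≡ 7.
  x = λ² - 10 - 10 = 49 - 20 ≡ 12; y = λ·(10 - 12) - 6 ≡ 14. → (12, 14)
double: tangent at (12, 14): λ = (3·12² + 5)/(2·14) ≡ 12/11. 11⁻¹ ≡ 14 (mod 17), so λ ≡ 12·14 ≡ 15.
  x = λ² - 12 - 12 = 225 - 24 ≡ 14; y = λ·(12 - 14) - 14 ≡ 7. → (14, 7)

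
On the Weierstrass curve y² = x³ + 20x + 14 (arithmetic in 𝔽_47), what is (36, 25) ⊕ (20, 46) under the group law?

(36, 25) + (20, 46). λ = (46 - 25)/(20 - 36) ≡ 21/31 mod 47. 31⁻¹ ≡ 44 (mod 47) since 31·44 = 1364 ≡ 1, so λ ≡ 31.
  x = λ² - 36 - 20 = 961 - 56 ≡ 12; y = λ·(36 - 12) - 25 ≡ 14. → (12, 14)

(12, 14)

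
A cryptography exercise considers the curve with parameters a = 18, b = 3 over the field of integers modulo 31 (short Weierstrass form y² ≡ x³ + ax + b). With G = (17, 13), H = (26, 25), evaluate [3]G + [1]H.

(5, 1)

First 3G:
Repeated addition: build up to 3G.
2G: tangent at (17, 13): λ = (3·17² + 18)/(2·13) ≡ 17/26. 26⁻¹ ≡ 6 (mod 31), so λ ≡ 17·6 ≡ 9.
  x = λ² - 17 - 17 = 81 - 34 ≡ 16; y = λ·(17 - 16) - 13 ≡ 27. → (16, 27)
3G: (16, 27) + (17, 13). λ = (13 - 27)/(17 - 16) ≡ 17/1 mod 31. 1⁻¹ ≡ 1 (mod 31) since 1·1 = 1 ≡ 1, so λ ≡ 17.
  x = λ² - 16 - 17 = 289 - 33 ≡ 8; y = λ·(16 - 8) - 27 ≡ 16. → (8, 16)
3G = (8, 16).
Finally 3G + H:
(8, 16) + (26, 25). λ = (25 - 16)/(26 - 8) ≡ 9/18 mod 31. 18⁻¹ ≡ 19 (mod 31) since 18·19 = 342 ≡ 1, so λ ≡ 16.
  x = λ² - 8 - 26 = 256 - 34 ≡ 5; y = λ·(8 - 5) - 16 ≡ 1. → (5, 1)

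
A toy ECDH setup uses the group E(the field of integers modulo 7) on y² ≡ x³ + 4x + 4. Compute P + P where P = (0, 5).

tangent at (0, 5): λ = (3·0² + 4)/(2·5) ≡ 4/3. 3⁻¹ ≡ 5 (mod 7) since 3·5 = 15 ≡ 1, so λ ≡ 4·5 ≡ 6.
  x = λ² - 0 - 0 = 36 - 0 ≡ 1; y = λ·(0 - 1) - 5 ≡ 3. → (1, 3)

(1, 3)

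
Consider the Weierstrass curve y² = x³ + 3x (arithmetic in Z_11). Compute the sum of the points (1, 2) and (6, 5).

(7, 1)

(1, 2) + (6, 5). λ = (5 - 2)/(6 - 1) ≡ 3/5 mod 11. 5⁻¹ ≡ 9 (mod 11) since 5·9 = 45 ≡ 1, so λ ≡ 5.
  x = λ² - 1 - 6 = 25 - 7 ≡ 7; y = λ·(1 - 7) - 2 ≡ 1. → (7, 1)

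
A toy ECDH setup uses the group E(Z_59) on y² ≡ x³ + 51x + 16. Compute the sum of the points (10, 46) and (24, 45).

(10, 46) + (24, 45). λ = (45 - 46)/(24 - 10) ≡ 58/14 mod 59. 14⁻¹ ≡ 38 (mod 59), so λ ≡ 21.
  x = λ² - 10 - 24 = 441 - 34 ≡ 53; y = λ·(10 - 53) - 46 ≡ 54. → (53, 54)

(53, 54)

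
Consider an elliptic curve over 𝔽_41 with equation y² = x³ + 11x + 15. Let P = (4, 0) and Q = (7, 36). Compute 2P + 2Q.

(29, 0)

First 2P:
Repeated addition: build up to 2P.
2P: (4, 0) + (4, 0): same x and y₁ ≡ -y₂, so the sum is ∞.
2P = ∞.
Next 2Q:
Repeated addition: build up to 2Q.
2Q: tangent at (7, 36): λ = (3·7² + 11)/(2·36) ≡ 35/31. 31⁻¹ ≡ 4 (mod 41), so λ ≡ 35·4 ≡ 17.
  x = λ² - 7 - 7 = 289 - 14 ≡ 29; y = λ·(7 - 29) - 36 ≡ 0. → (29, 0)
2Q = (29, 0).
Finally 2P + 2Q:
∞ + (29, 0) = (29, 0) (identity).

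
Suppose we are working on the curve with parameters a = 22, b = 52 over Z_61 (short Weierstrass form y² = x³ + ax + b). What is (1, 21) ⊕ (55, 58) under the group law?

(18, 34)

(1, 21) + (55, 58). λ = (58 - 21)/(55 - 1) ≡ 37/54 mod 61. 54⁻¹ ≡ 26 (mod 61), so λ ≡ 47.
  x = λ² - 1 - 55 = 2209 - 56 ≡ 18; y = λ·(1 - 18) - 21 ≡ 34. → (18, 34)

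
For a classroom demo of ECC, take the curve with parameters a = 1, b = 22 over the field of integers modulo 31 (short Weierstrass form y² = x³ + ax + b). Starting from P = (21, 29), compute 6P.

Double-and-add on 6 = (110)₂. Start with P = (21, 29) for the leading 1-bit.
double: tangent at (21, 29): λ = (3·21² + 1)/(2·29) ≡ 22/27. 27⁻¹ ≡ 23 (mod 31) since 27·23 = 621 ≡ 1, so λ ≡ 22·23 ≡ 10.
  x = λ² - 21 - 21 = 100 - 42 ≡ 27; y = λ·(21 - 27) - 29 ≡ 4. → (27, 4)
add P: (27, 4) + (21, 29). λ = (29 - 4)/(21 - 27) ≡ 25/25 mod 31. 25⁻¹ ≡ 5 (mod 31), so λ ≡ 1.
  x = λ² - 27 - 21 = 1 - 48 ≡ 15; y = λ·(27 - 15) - 4 ≡ 8. → (15, 8)
double: tangent at (15, 8): λ = (3·15² + 1)/(2·8) ≡ 25/16. 16⁻¹ ≡ 2 (mod 31) since 16·2 = 32 ≡ 1, so λ ≡ 25·2 ≡ 19.
  x = λ² - 15 - 15 = 361 - 30 ≡ 21; y = λ·(15 - 21) - 8 ≡ 2. → (21, 2)

(21, 2)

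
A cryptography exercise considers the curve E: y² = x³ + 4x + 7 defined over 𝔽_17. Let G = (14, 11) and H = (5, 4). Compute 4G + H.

(16, 11)

First 4G:
Double-and-add on 4 = (100)₂. Start with G = (14, 11) for the leading 1-bit.
double: tangent at (14, 11): λ = (3·14² + 4)/(2·11) ≡ 14/5. 5⁻¹ ≡ 7 (mod 17) since 5·7 = 35 ≡ 1, so λ ≡ 14·7 ≡ 13.
  x = λ² - 14 - 14 = 169 - 28 ≡ 5; y = λ·(14 - 5) - 11 ≡ 4. → (5, 4)
double: tangent at (5, 4): λ = (3·5² + 4)/(2·4) ≡ 11/8. 8⁻¹ ≡ 15 (mod 17), so λ ≡ 11·15 ≡ 12.
  x = λ² - 5 - 5 = 144 - 10 ≡ 15; y = λ·(5 - 15) - 4 ≡ 12. → (15, 12)
4G = (15, 12).
Finally 4G + H:
(15, 12) + (5, 4). λ = (4 - 12)/(5 - 15) ≡ 9/7 mod 17. 7⁻¹ ≡ 5 (mod 17), so λ ≡ 11.
  x = λ² - 15 - 5 = 121 - 20 ≡ 16; y = λ·(15 - 16) - 12 ≡ 11. → (16, 11)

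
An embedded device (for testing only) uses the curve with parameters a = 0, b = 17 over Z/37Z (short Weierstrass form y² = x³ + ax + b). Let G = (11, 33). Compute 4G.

(27, 33)

Double-and-add on 4 = (100)₂. Start with G = (11, 33) for the leading 1-bit.
double: tangent at (11, 33): λ = (3·11² + 0)/(2·33) ≡ 30/29. 29⁻¹ ≡ 23 (mod 37), so λ ≡ 30·23 ≡ 24.
  x = λ² - 11 - 11 = 576 - 22 ≡ 36; y = λ·(11 - 36) - 33 ≡ 33. → (36, 33)
double: tangent at (36, 33): λ = (3·36² + 0)/(2·33) ≡ 3/29. 29⁻¹ ≡ 23 (mod 37) since 29·23 = 667 ≡ 1, so λ ≡ 3·23 ≡ 32.
  x = λ² - 36 - 36 = 1024 - 72 ≡ 27; y = λ·(36 - 27) - 33 ≡ 33. → (27, 33)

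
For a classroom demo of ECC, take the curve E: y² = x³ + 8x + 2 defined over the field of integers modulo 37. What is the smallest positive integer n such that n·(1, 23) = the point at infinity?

11

2P: tangent at (1, 23): λ = (3·1² + 8)/(2·23) ≡ 11/9. 9⁻¹ ≡ 33 (mod 37) since 9·33 = 297 ≡ 1, so λ ≡ 11·33 ≡ 30.
  x = λ² - 1 - 1 = 900 - 2 ≡ 10; y = λ·(1 - 10) - 23 ≡ 3. → (10, 3)
3P: (10, 3) + (1, 23). λ = (23 - 3)/(1 - 10) ≡ 20/28 mod 37. 28⁻¹ ≡ 4 (mod 37), so λ ≡ 6.
  x = λ² - 10 - 1 = 36 - 11 ≡ 25; y = λ·(10 - 25) - 3 ≡ 18. → (25, 18)
4P: (25, 18) + (1, 23). λ = (23 - 18)/(1 - 25) ≡ 5/13 mod 37. 13⁻¹ ≡ 20 (mod 37), so λ ≡ 26.
  x = λ² - 25 - 1 = 676 - 26 ≡ 21; y = λ·(25 - 21) - 18 ≡ 12. → (21, 12)
5P: (21, 12) + (1, 23). λ = (23 - 12)/(1 - 21) ≡ 11/17 mod 37. 17⁻¹ ≡ 24 (mod 37) since 17·24 = 408 ≡ 1, so λ ≡ 5.
  x = λ² - 21 - 1 = 25 - 22 ≡ 3; y = λ·(21 - 3) - 12 ≡ 4. → (3, 4)
6P: (3, 4) + (1, 23). λ = (23 - 4)/(1 - 3) ≡ 19/35 mod 37. 35⁻¹ ≡ 18 (mod 37), so λ ≡ 9.
  x = λ² - 3 - 1 = 81 - 4 ≡ 3; y = λ·(3 - 3) - 4 ≡ 33. → (3, 33)
7P: (3, 33) + (1, 23). λ = (23 - 33)/(1 - 3) ≡ 27/35 mod 37. 35⁻¹ ≡ 18 (mod 37) since 35·18 = 630 ≡ 1, so λ ≡ 5.
  x = λ² - 3 - 1 = 25 - 4 ≡ 21; y = λ·(3 - 21) - 33 ≡ 25. → (21, 25)
8P: (21, 25) + (1, 23). λ = (23 - 25)/(1 - 21) ≡ 35/17 mod 37. 17⁻¹ ≡ 24 (mod 37) since 17·24 = 408 ≡ 1, so λ ≡ 26.
  x = λ² - 21 - 1 = 676 - 22 ≡ 25; y = λ·(21 - 25) - 25 ≡ 19. → (25, 19)
9P: (25, 19) + (1, 23). λ = (23 - 19)/(1 - 25) ≡ 4/13 mod 37. 13⁻¹ ≡ 20 (mod 37), so λ ≡ 6.
  x = λ² - 25 - 1 = 36 - 26 ≡ 10; y = λ·(25 - 10) - 19 ≡ 34. → (10, 34)
10P: (10, 34) + (1, 23). λ = (23 - 34)/(1 - 10) ≡ 26/28 mod 37. 28⁻¹ ≡ 4 (mod 37), so λ ≡ 30.
  x = λ² - 10 - 1 = 900 - 11 ≡ 1; y = λ·(10 - 1) - 34 ≡ 14. → (1, 14)
11P: (1, 14) + (1, 23): same x and y₁ ≡ -y₂, so the sum is the point at infinity.
11P = the point at infinity, so the order is 11.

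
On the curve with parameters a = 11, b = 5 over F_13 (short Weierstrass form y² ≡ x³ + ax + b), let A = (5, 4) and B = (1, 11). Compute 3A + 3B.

First 3A:
Repeated addition: build up to 3A.
2A: tangent at (5, 4): λ = (3·5² + 11)/(2·4) ≡ 8/8. 8⁻¹ ≡ 5 (mod 13), so λ ≡ 8·5 ≡ 1.
  x = λ² - 5 - 5 = 1 - 10 ≡ 4; y = λ·(5 - 4) - 4 ≡ 10. → (4, 10)
3A: (4, 10) + (5, 4). λ = (4 - 10)/(5 - 4) ≡ 7/1 mod 13. 1⁻¹ ≡ 1 (mod 13), so λ ≡ 7.
  x = λ² - 4 - 5 = 49 - 9 ≡ 1; y = λ·(4 - 1) - 10 ≡ 11. → (1, 11)
3A = (1, 11).
Next 3B:
Repeated addition: build up to 3B.
2B: tangent at (1, 11): λ = (3·1² + 11)/(2·11) ≡ 1/9. 9⁻¹ ≡ 3 (mod 13) since 9·3 = 27 ≡ 1, so λ ≡ 1·3 ≡ 3.
  x = λ² - 1 - 1 = 9 - 2 ≡ 7; y = λ·(1 - 7) - 11 ≡ 10. → (7, 10)
3B: (7, 10) + (1, 11). λ = (11 - 10)/(1 - 7) ≡ 1/7 mod 13. 7⁻¹ ≡ 2 (mod 13), so λ ≡ 2.
  x = λ² - 7 - 1 = 4 - 8 ≡ 9; y = λ·(7 - 9) - 10 ≡ 12. → (9, 12)
3B = (9, 12).
Finally 3A + 3B:
(1, 11) + (9, 12). λ = (12 - 11)/(9 - 1) ≡ 1/8 mod 13. 8⁻¹ ≡ 5 (mod 13), so λ ≡ 5.
  x = λ² - 1 - 9 = 25 - 10 ≡ 2; y = λ·(1 - 2) - 11 ≡ 10. → (2, 10)

(2, 10)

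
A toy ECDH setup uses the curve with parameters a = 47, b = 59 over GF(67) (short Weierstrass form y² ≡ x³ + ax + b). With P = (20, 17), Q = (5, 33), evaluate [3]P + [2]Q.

First 3P:
Repeated addition: build up to 3P.
2P: tangent at (20, 17): λ = (3·20² + 47)/(2·17) ≡ 41/34. 34⁻¹ ≡ 2 (mod 67), so λ ≡ 41·2 ≡ 15.
  x = λ² - 20 - 20 = 225 - 40 ≡ 51; y = λ·(20 - 51) - 17 ≡ 54. → (51, 54)
3P: (51, 54) + (20, 17). λ = (17 - 54)/(20 - 51) ≡ 30/36 mod 67. 36⁻¹ ≡ 54 (mod 67), so λ ≡ 12.
  x = λ² - 51 - 20 = 144 - 71 ≡ 6; y = λ·(51 - 6) - 54 ≡ 17. → (6, 17)
3P = (6, 17).
Next 2Q:
Repeated addition: build up to 2Q.
2Q: tangent at (5, 33): λ = (3·5² + 47)/(2·33) ≡ 55/66. 66⁻¹ ≡ 66 (mod 67) since 66·66 = 4356 ≡ 1, so λ ≡ 55·66 ≡ 12.
  x = λ² - 5 - 5 = 144 - 10 ≡ 0; y = λ·(5 - 0) - 33 ≡ 27. → (0, 27)
2Q = (0, 27).
Finally 3P + 2Q:
(6, 17) + (0, 27). λ = (27 - 17)/(0 - 6) ≡ 10/61 mod 67. 61⁻¹ ≡ 11 (mod 67), so λ ≡ 43.
  x = λ² - 6 - 0 = 1849 - 6 ≡ 34; y = λ·(6 - 34) - 17 ≡ 52. → (34, 52)

(34, 52)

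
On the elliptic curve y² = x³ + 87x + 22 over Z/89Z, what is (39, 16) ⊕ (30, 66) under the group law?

(39, 16) + (30, 66). λ = (66 - 16)/(30 - 39) ≡ 50/80 mod 89. 80⁻¹ ≡ 79 (mod 89) since 80·79 = 6320 ≡ 1, so λ ≡ 34.
  x = λ² - 39 - 30 = 1156 - 69 ≡ 19; y = λ·(39 - 19) - 16 ≡ 41. → (19, 41)

(19, 41)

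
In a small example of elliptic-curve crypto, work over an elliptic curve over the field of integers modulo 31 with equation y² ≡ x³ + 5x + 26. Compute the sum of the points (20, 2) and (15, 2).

(27, 29)

(20, 2) + (15, 2). λ = (2 - 2)/(15 - 20) ≡ 0/26 mod 31. 26⁻¹ ≡ 6 (mod 31) since 26·6 = 156 ≡ 1, so λ ≡ 0.
  x = λ² - 20 - 15 = 0 - 35 ≡ 27; y = λ·(20 - 27) - 2 ≡ 29. → (27, 29)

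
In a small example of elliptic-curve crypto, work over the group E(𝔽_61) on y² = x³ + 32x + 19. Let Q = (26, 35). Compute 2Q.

(31, 27)

tangent at (26, 35): λ = (3·26² + 32)/(2·35) ≡ 47/9. 9⁻¹ ≡ 34 (mod 61) since 9·34 = 306 ≡ 1, so λ ≡ 47·34 ≡ 12.
  x = λ² - 26 - 26 = 144 - 52 ≡ 31; y = λ·(26 - 31) - 35 ≡ 27. → (31, 27)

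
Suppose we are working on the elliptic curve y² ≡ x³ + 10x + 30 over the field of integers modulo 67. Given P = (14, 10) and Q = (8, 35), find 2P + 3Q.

O

First 2P:
Repeated addition: build up to 2P.
2P: tangent at (14, 10): λ = (3·14² + 10)/(2·10) ≡ 62/20. 20⁻¹ ≡ 57 (mod 67), so λ ≡ 62·57 ≡ 50.
  x = λ² - 14 - 14 = 2500 - 28 ≡ 60; y = λ·(14 - 60) - 10 ≡ 35. → (60, 35)
2P = (60, 35).
Next 3Q:
Repeated addition: build up to 3Q.
2Q: tangent at (8, 35): λ = (3·8² + 10)/(2·35) ≡ 1/3. 3⁻¹ ≡ 45 (mod 67) since 3·45 = 135 ≡ 1, so λ ≡ 1·45 ≡ 45.
  x = λ² - 8 - 8 = 2025 - 16 ≡ 66; y = λ·(8 - 66) - 35 ≡ 35. → (66, 35)
3Q: (66, 35) + (8, 35). λ = (35 - 35)/(8 - 66) ≡ 0/9 mod 67. 9⁻¹ ≡ 15 (mod 67), so λ ≡ 0.
  x = λ² - 66 - 8 = 0 - 74 ≡ 60; y = λ·(66 - 60) - 35 ≡ 32. → (60, 32)
3Q = (60, 32).
Finally 2P + 3Q:
(60, 35) + (60, 32): same x and y₁ ≡ -y₂, so the sum is O.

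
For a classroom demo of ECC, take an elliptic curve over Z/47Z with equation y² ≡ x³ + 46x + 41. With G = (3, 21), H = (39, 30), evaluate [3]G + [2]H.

First 3G:
Repeated addition: build up to 3G.
2G: tangent at (3, 21): λ = (3·3² + 46)/(2·21) ≡ 26/42. 42⁻¹ ≡ 28 (mod 47), so λ ≡ 26·28 ≡ 23.
  x = λ² - 3 - 3 = 529 - 6 ≡ 6; y = λ·(3 - 6) - 21 ≡ 4. → (6, 4)
3G: (6, 4) + (3, 21). λ = (21 - 4)/(3 - 6) ≡ 17/44 mod 47. 44⁻¹ ≡ 31 (mod 47) since 44·31 = 1364 ≡ 1, so λ ≡ 10.
  x = λ² - 6 - 3 = 100 - 9 ≡ 44; y = λ·(6 - 44) - 4 ≡ 39. → (44, 39)
3G = (44, 39).
Next 2H:
Repeated addition: build up to 2H.
2H: tangent at (39, 30): λ = (3·39² + 46)/(2·30) ≡ 3/13. 13⁻¹ ≡ 29 (mod 47), so λ ≡ 3·29 ≡ 40.
  x = λ² - 39 - 39 = 1600 - 78 ≡ 18; y = λ·(39 - 18) - 30 ≡ 11. → (18, 11)
2H = (18, 11).
Finally 3G + 2H:
(44, 39) + (18, 11). λ = (11 - 39)/(18 - 44) ≡ 19/21 mod 47. 21⁻¹ ≡ 9 (mod 47), so λ ≡ 30.
  x = λ² - 44 - 18 = 900 - 62 ≡ 39; y = λ·(44 - 39) - 39 ≡ 17. → (39, 17)

(39, 17)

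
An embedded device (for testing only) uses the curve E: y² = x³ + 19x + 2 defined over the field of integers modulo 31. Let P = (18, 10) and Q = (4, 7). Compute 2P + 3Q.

(13, 20)

First 2P:
Repeated addition: build up to 2P.
2P: tangent at (18, 10): λ = (3·18² + 19)/(2·10) ≡ 30/20. 20⁻¹ ≡ 14 (mod 31), so λ ≡ 30·14 ≡ 17.
  x = λ² - 18 - 18 = 289 - 36 ≡ 5; y = λ·(18 - 5) - 10 ≡ 25. → (5, 25)
2P = (5, 25).
Next 3Q:
Repeated addition: build up to 3Q.
2Q: tangent at (4, 7): λ = (3·4² + 19)/(2·7) ≡ 5/14. 14⁻¹ ≡ 20 (mod 31), so λ ≡ 5·20 ≡ 7.
  x = λ² - 4 - 4 = 49 - 8 ≡ 10; y = λ·(4 - 10) - 7 ≡ 13. → (10, 13)
3Q: (10, 13) + (4, 7). λ = (7 - 13)/(4 - 10) ≡ 25/25 mod 31. 25⁻¹ ≡ 5 (mod 31) since 25·5 = 125 ≡ 1, so λ ≡ 1.
  x = λ² - 10 - 4 = 1 - 14 ≡ 18; y = λ·(10 - 18) - 13 ≡ 10. → (18, 10)
3Q = (18, 10).
Finally 2P + 3Q:
(5, 25) + (18, 10). λ = (10 - 25)/(18 - 5) ≡ 16/13 mod 31. 13⁻¹ ≡ 12 (mod 31) since 13·12 = 156 ≡ 1, so λ ≡ 6.
  x = λ² - 5 - 18 = 36 - 23 ≡ 13; y = λ·(5 - 13) - 25 ≡ 20. → (13, 20)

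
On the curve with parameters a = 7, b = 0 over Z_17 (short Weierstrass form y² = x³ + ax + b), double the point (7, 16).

tangent at (7, 16): λ = (3·7² + 7)/(2·16) ≡ 1/15. 15⁻¹ ≡ 8 (mod 17), so λ ≡ 1·8 ≡ 8.
  x = λ² - 7 - 7 = 64 - 14 ≡ 16; y = λ·(7 - 16) - 16 ≡ 14. → (16, 14)

(16, 14)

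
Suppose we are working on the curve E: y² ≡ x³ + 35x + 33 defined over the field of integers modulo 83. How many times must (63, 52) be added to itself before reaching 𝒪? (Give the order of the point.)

3

2P: tangent at (63, 52): λ = (3·63² + 35)/(2·52) ≡ 73/21. 21⁻¹ ≡ 4 (mod 83), so λ ≡ 73·4 ≡ 43.
  x = λ² - 63 - 63 = 1849 - 126 ≡ 63; y = λ·(63 - 63) - 52 ≡ 31. → (63, 31)
3P: (63, 31) + (63, 52): same x and y₁ ≡ -y₂, so the sum is 𝒪.
3P = 𝒪, so the order is 3.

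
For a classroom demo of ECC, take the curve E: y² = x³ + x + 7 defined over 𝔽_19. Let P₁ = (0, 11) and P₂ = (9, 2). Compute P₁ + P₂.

(0, 11) + (9, 2). λ = (2 - 11)/(9 - 0) ≡ 10/9 mod 19. 9⁻¹ ≡ 17 (mod 19) since 9·17 = 153 ≡ 1, so λ ≡ 18.
  x = λ² - 0 - 9 = 324 - 9 ≡ 11; y = λ·(0 - 11) - 11 ≡ 0. → (11, 0)

(11, 0)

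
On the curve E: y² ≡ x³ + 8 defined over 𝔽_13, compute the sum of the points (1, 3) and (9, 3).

(3, 10)

(1, 3) + (9, 3). λ = (3 - 3)/(9 - 1) ≡ 0/8 mod 13. 8⁻¹ ≡ 5 (mod 13) since 8·5 = 40 ≡ 1, so λ ≡ 0.
  x = λ² - 1 - 9 = 0 - 10 ≡ 3; y = λ·(1 - 3) - 3 ≡ 10. → (3, 10)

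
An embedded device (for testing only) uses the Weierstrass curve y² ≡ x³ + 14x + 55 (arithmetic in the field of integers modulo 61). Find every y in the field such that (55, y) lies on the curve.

x³ + 14x + 55 = 167200 ≡ 60 (mod 61).
Square roots of 60 mod 61: 11 and 50 (since 11² = 121 ≡ 60).

11, 50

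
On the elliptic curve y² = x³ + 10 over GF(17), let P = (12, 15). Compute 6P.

Double-and-add on 6 = (110)₂. Start with P = (12, 15) for the leading 1-bit.
double: tangent at (12, 15): λ = (3·12² + 0)/(2·15) ≡ 7/13. 13⁻¹ ≡ 4 (mod 17) since 13·4 = 52 ≡ 1, so λ ≡ 7·4 ≡ 11.
  x = λ² - 12 - 12 = 121 - 24 ≡ 12; y = λ·(12 - 12) - 15 ≡ 2. → (12, 2)
add P: (12, 2) + (12, 15): same x and y₁ ≡ -y₂, so the sum is O.
double: O + O = O (identity).

O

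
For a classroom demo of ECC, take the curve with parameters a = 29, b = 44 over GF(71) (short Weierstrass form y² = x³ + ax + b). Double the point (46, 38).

(17, 57)

tangent at (46, 38): λ = (3·46² + 29)/(2·38) ≡ 58/5. 5⁻¹ ≡ 57 (mod 71), so λ ≡ 58·57 ≡ 40.
  x = λ² - 46 - 46 = 1600 - 92 ≡ 17; y = λ·(46 - 17) - 38 ≡ 57. → (17, 57)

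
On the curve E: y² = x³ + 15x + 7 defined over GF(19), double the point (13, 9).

(17, 8)

tangent at (13, 9): λ = (3·13² + 15)/(2·9) ≡ 9/18. 18⁻¹ ≡ 18 (mod 19) since 18·18 = 324 ≡ 1, so λ ≡ 9·18 ≡ 10.
  x = λ² - 13 - 13 = 100 - 26 ≡ 17; y = λ·(13 - 17) - 9 ≡ 8. → (17, 8)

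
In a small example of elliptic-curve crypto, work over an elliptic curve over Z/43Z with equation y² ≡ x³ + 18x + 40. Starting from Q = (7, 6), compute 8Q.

Repeated addition: build up to 8Q.
2Q: tangent at (7, 6): λ = (3·7² + 18)/(2·6) ≡ 36/12. 12⁻¹ ≡ 18 (mod 43) since 12·18 = 216 ≡ 1, so λ ≡ 36·18 ≡ 3.
  x = λ² - 7 - 7 = 9 - 14 ≡ 38; y = λ·(7 - 38) - 6 ≡ 30. → (38, 30)
3Q: (38, 30) + (7, 6). λ = (6 - 30)/(7 - 38) ≡ 19/12 mod 43. 12⁻¹ ≡ 18 (mod 43), so λ ≡ 41.
  x = λ² - 38 - 7 = 1681 - 45 ≡ 2; y = λ·(38 - 2) - 30 ≡ 27. → (2, 27)
4Q: (2, 27) + (7, 6). λ = (6 - 27)/(7 - 2) ≡ 22/5 mod 43. 5⁻¹ ≡ 26 (mod 43), so λ ≡ 13.
  x = λ² - 2 - 7 = 169 - 9 ≡ 31; y = λ·(2 - 31) - 27 ≡ 26. → (31, 26)
5Q: (31, 26) + (7, 6). λ = (6 - 26)/(7 - 31) ≡ 23/19 mod 43. 19⁻¹ ≡ 34 (mod 43), so λ ≡ 8.
  x = λ² - 31 - 7 = 64 - 38 ≡ 26; y = λ·(31 - 26) - 26 ≡ 14. → (26, 14)
6Q: (26, 14) + (7, 6). λ = (6 - 14)/(7 - 26) ≡ 35/24 mod 43. 24⁻¹ ≡ 9 (mod 43), so λ ≡ 14.
  x = λ² - 26 - 7 = 196 - 33 ≡ 34; y = λ·(26 - 34) - 14 ≡ 3. → (34, 3)
7Q: (34, 3) + (7, 6). λ = (6 - 3)/(7 - 34) ≡ 3/16 mod 43. 16⁻¹ ≡ 35 (mod 43) since 16·35 = 560 ≡ 1, so λ ≡ 19.
  x = λ² - 34 - 7 = 361 - 41 ≡ 19; y = λ·(34 - 19) - 3 ≡ 24. → (19, 24)
8Q: (19, 24) + (7, 6). λ = (6 - 24)/(7 - 19) ≡ 25/31 mod 43. 31⁻¹ ≡ 25 (mod 43) since 31·25 = 775 ≡ 1, so λ ≡ 23.
  x = λ² - 19 - 7 = 529 - 26 ≡ 30; y = λ·(19 - 30) - 24 ≡ 24. → (30, 24)

(30, 24)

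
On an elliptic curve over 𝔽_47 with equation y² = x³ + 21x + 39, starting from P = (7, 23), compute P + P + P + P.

(45, 6)

Double-and-add on 4 = (100)₂. Start with P = (7, 23) for the leading 1-bit.
double: tangent at (7, 23): λ = (3·7² + 21)/(2·23) ≡ 27/46. 46⁻¹ ≡ 46 (mod 47), so λ ≡ 27·46 ≡ 20.
  x = λ² - 7 - 7 = 400 - 14 ≡ 10; y = λ·(7 - 10) - 23 ≡ 11. → (10, 11)
double: tangent at (10, 11): λ = (3·10² + 21)/(2·11) ≡ 39/22. 22⁻¹ ≡ 15 (mod 47), so λ ≡ 39·15 ≡ 21.
  x = λ² - 10 - 10 = 441 - 20 ≡ 45; y = λ·(10 - 45) - 11 ≡ 6. → (45, 6)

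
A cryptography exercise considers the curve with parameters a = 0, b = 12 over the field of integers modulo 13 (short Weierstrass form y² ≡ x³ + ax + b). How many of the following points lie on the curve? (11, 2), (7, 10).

(11, 2): 2² ≡ 4, rhs ≡ 4 → on.
(7, 10): 10² ≡ 9, rhs ≡ 4 → off.

1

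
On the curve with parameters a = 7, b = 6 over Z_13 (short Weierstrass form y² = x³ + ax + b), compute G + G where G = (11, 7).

(1, 1)

tangent at (11, 7): λ = (3·11² + 7)/(2·7) ≡ 6/1. 1⁻¹ ≡ 1 (mod 13), so λ ≡ 6·1 ≡ 6.
  x = λ² - 11 - 11 = 36 - 22 ≡ 1; y = λ·(11 - 1) - 7 ≡ 1. → (1, 1)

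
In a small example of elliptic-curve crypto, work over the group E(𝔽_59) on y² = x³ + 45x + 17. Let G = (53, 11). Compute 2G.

tangent at (53, 11): λ = (3·53² + 45)/(2·11) ≡ 35/22. 22⁻¹ ≡ 51 (mod 59), so λ ≡ 35·51 ≡ 15.
  x = λ² - 53 - 53 = 225 - 106 ≡ 1; y = λ·(53 - 1) - 11 ≡ 2. → (1, 2)

(1, 2)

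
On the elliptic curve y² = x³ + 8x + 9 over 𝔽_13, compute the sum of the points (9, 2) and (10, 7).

(9, 2) + (10, 7). λ = (7 - 2)/(10 - 9) ≡ 5/1 mod 13. 1⁻¹ ≡ 1 (mod 13), so λ ≡ 5.
  x = λ² - 9 - 10 = 25 - 19 ≡ 6; y = λ·(9 - 6) - 2 ≡ 0. → (6, 0)

(6, 0)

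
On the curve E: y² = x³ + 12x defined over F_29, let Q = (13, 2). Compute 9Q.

Repeated addition: build up to 9Q.
2Q: tangent at (13, 2): λ = (3·13² + 12)/(2·2) ≡ 26/4. 4⁻¹ ≡ 22 (mod 29), so λ ≡ 26·22 ≡ 21.
  x = λ² - 13 - 13 = 441 - 26 ≡ 9; y = λ·(13 - 9) - 2 ≡ 24. → (9, 24)
3Q: (9, 24) + (13, 2). λ = (2 - 24)/(13 - 9) ≡ 7/4 mod 29. 4⁻¹ ≡ 22 (mod 29) since 4·22 = 88 ≡ 1, so λ ≡ 9.
  x = λ² - 9 - 13 = 81 - 22 ≡ 1; y = λ·(9 - 1) - 24 ≡ 19. → (1, 19)
4Q: (1, 19) + (13, 2). λ = (2 - 19)/(13 - 1) ≡ 12/12 mod 29. 12⁻¹ ≡ 17 (mod 29) since 12·17 = 204 ≡ 1, so λ ≡ 1.
  x = λ² - 1 - 13 = 1 - 14 ≡ 16; y = λ·(1 - 16) - 19 ≡ 24. → (16, 24)
5Q: (16, 24) + (13, 2). λ = (2 - 24)/(13 - 16) ≡ 7/26 mod 29. 26⁻¹ ≡ 19 (mod 29), so λ ≡ 17.
  x = λ² - 16 - 13 = 289 - 29 ≡ 28; y = λ·(16 - 28) - 24 ≡ 4. → (28, 4)
6Q: (28, 4) + (13, 2). λ = (2 - 4)/(13 - 28) ≡ 27/14 mod 29. 14⁻¹ ≡ 27 (mod 29) since 14·27 = 378 ≡ 1, so λ ≡ 4.
  x = λ² - 28 - 13 = 16 - 41 ≡ 4; y = λ·(28 - 4) - 4 ≡ 5. → (4, 5)
7Q: (4, 5) + (13, 2). λ = (2 - 5)/(13 - 4) ≡ 26/9 mod 29. 9⁻¹ ≡ 13 (mod 29) since 9·13 = 117 ≡ 1, so λ ≡ 19.
  x = λ² - 4 - 13 = 361 - 17 ≡ 25; y = λ·(4 - 25) - 5 ≡ 2. → (25, 2)
8Q: (25, 2) + (13, 2). λ = (2 - 2)/(13 - 25) ≡ 0/17 mod 29. 17⁻¹ ≡ 12 (mod 29) since 17·12 = 204 ≡ 1, so λ ≡ 0.
  x = λ² - 25 - 13 = 0 - 38 ≡ 20; y = λ·(25 - 20) - 2 ≡ 27. → (20, 27)
9Q: (20, 27) + (13, 2). λ = (2 - 27)/(13 - 20) ≡ 4/22 mod 29. 22⁻¹ ≡ 4 (mod 29), so λ ≡ 16.
  x = λ² - 20 - 13 = 256 - 33 ≡ 20; y = λ·(20 - 20) - 27 ≡ 2. → (20, 2)

(20, 2)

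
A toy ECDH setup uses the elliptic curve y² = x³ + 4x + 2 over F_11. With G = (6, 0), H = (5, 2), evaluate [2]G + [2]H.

First 2G:
Repeated addition: build up to 2G.
2G: (6, 0) + (6, 0): same x and y₁ ≡ -y₂, so the sum is the point at infinity.
2G = the point at infinity.
Next 2H:
Repeated addition: build up to 2H.
2H: tangent at (5, 2): λ = (3·5² + 4)/(2·2) ≡ 2/4. 4⁻¹ ≡ 3 (mod 11), so λ ≡ 2·3 ≡ 6.
  x = λ² - 5 - 5 = 36 - 10 ≡ 4; y = λ·(5 - 4) - 2 ≡ 4. → (4, 4)
2H = (4, 4).
Finally 2G + 2H:
the point at infinity + (4, 4) = (4, 4) (identity).

(4, 4)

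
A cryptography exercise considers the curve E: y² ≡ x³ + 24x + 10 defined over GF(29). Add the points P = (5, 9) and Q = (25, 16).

(5, 9) + (25, 16). λ = (16 - 9)/(25 - 5) ≡ 7/20 mod 29. 20⁻¹ ≡ 16 (mod 29) since 20·16 = 320 ≡ 1, so λ ≡ 25.
  x = λ² - 5 - 25 = 625 - 30 ≡ 15; y = λ·(5 - 15) - 9 ≡ 2. → (15, 2)

(15, 2)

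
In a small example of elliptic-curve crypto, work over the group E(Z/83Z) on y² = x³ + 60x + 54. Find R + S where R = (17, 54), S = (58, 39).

(17, 54) + (58, 39). λ = (39 - 54)/(58 - 17) ≡ 68/41 mod 83. 41⁻¹ ≡ 81 (mod 83), so λ ≡ 30.
  x = λ² - 17 - 58 = 900 - 75 ≡ 78; y = λ·(17 - 78) - 54 ≡ 25. → (78, 25)

(78, 25)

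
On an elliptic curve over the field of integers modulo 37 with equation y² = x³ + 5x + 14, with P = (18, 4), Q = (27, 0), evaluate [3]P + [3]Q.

First 3P:
Repeated addition: build up to 3P.
2P: tangent at (18, 4): λ = (3·18² + 5)/(2·4) ≡ 15/8. 8⁻¹ ≡ 14 (mod 37), so λ ≡ 15·14 ≡ 25.
  x = λ² - 18 - 18 = 625 - 36 ≡ 34; y = λ·(18 - 34) - 4 ≡ 3. → (34, 3)
3P: (34, 3) + (18, 4). λ = (4 - 3)/(18 - 34) ≡ 1/21 mod 37. 21⁻¹ ≡ 30 (mod 37), so λ ≡ 30.
  x = λ² - 34 - 18 = 900 - 52 ≡ 34; y = λ·(34 - 34) - 3 ≡ 34. → (34, 34)
3P = (34, 34).
Next 3Q:
Repeated addition: build up to 3Q.
2Q: (27, 0) + (27, 0): same x and y₁ ≡ -y₂, so the sum is 𝒪.
3Q: 𝒪 + (27, 0) = (27, 0) (identity).
3Q = (27, 0).
Finally 3P + 3Q:
(34, 34) + (27, 0). λ = (0 - 34)/(27 - 34) ≡ 3/30 mod 37. 30⁻¹ ≡ 21 (mod 37), so λ ≡ 26.
  x = λ² - 34 - 27 = 676 - 61 ≡ 23; y = λ·(34 - 23) - 34 ≡ 30. → (23, 30)

(23, 30)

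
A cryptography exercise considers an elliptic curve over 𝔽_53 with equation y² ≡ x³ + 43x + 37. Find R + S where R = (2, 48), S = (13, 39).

(1, 9)

(2, 48) + (13, 39). λ = (39 - 48)/(13 - 2) ≡ 44/11 mod 53. 11⁻¹ ≡ 29 (mod 53), so λ ≡ 4.
  x = λ² - 2 - 13 = 16 - 15 ≡ 1; y = λ·(2 - 1) - 48 ≡ 9. → (1, 9)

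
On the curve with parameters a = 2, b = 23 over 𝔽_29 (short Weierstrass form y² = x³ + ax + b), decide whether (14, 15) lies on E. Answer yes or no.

y² = 15² ≡ 22; x³ + 2x + 23 = 2795 ≡ 11 (mod 29). 22 ≠ 11.

no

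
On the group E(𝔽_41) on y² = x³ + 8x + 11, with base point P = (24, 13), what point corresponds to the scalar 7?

Repeated addition: build up to 7P.
2P: tangent at (24, 13): λ = (3·24² + 8)/(2·13) ≡ 14/26. 26⁻¹ ≡ 30 (mod 41), so λ ≡ 14·30 ≡ 10.
  x = λ² - 24 - 24 = 100 - 48 ≡ 11; y = λ·(24 - 11) - 13 ≡ 35. → (11, 35)
3P: (11, 35) + (24, 13). λ = (13 - 35)/(24 - 11) ≡ 19/13 mod 41. 13⁻¹ ≡ 19 (mod 41), so λ ≡ 33.
  x = λ² - 11 - 24 = 1089 - 35 ≡ 29; y = λ·(11 - 29) - 35 ≡ 27. → (29, 27)
4P: (29, 27) + (24, 13). λ = (13 - 27)/(24 - 29) ≡ 27/36 mod 41. 36⁻¹ ≡ 8 (mod 41), so λ ≡ 11.
  x = λ² - 29 - 24 = 121 - 53 ≡ 27; y = λ·(29 - 27) - 27 ≡ 36. → (27, 36)
5P: (27, 36) + (24, 13). λ = (13 - 36)/(24 - 27) ≡ 18/38 mod 41. 38⁻¹ ≡ 27 (mod 41), so λ ≡ 35.
  x = λ² - 27 - 24 = 1225 - 51 ≡ 26; y = λ·(27 - 26) - 36 ≡ 40. → (26, 40)
6P: (26, 40) + (24, 13). λ = (13 - 40)/(24 - 26) ≡ 14/39 mod 41. 39⁻¹ ≡ 20 (mod 41) since 39·20 = 780 ≡ 1, so λ ≡ 34.
  x = λ² - 26 - 24 = 1156 - 50 ≡ 40; y = λ·(26 - 40) - 40 ≡ 17. → (40, 17)
7P: (40, 17) + (24, 13). λ = (13 - 17)/(24 - 40) ≡ 37/25 mod 41. 25⁻¹ ≡ 23 (mod 41) since 25·23 = 575 ≡ 1, so λ ≡ 31.
  x = λ² - 40 - 24 = 961 - 64 ≡ 36; y = λ·(40 - 36) - 17 ≡ 25. → (36, 25)

(36, 25)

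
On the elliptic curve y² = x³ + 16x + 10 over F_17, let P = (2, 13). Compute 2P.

tangent at (2, 13): λ = (3·2² + 16)/(2·13) ≡ 11/9. 9⁻¹ ≡ 2 (mod 17), so λ ≡ 11·2 ≡ 5.
  x = λ² - 2 - 2 = 25 - 4 ≡ 4; y = λ·(2 - 4) - 13 ≡ 11. → (4, 11)

(4, 11)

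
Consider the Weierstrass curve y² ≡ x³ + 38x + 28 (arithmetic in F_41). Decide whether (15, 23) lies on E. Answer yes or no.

yes

y² = 23² ≡ 37; x³ + 38x + 28 = 3973 ≡ 37 (mod 41). 37 = 37.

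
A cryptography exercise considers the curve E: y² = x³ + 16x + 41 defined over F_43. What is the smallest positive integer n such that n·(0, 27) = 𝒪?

2P: tangent at (0, 27): λ = (3·0² + 16)/(2·27) ≡ 16/11. 11⁻¹ ≡ 4 (mod 43), so λ ≡ 16·4 ≡ 21.
  x = λ² - 0 - 0 = 441 - 0 ≡ 11; y = λ·(0 - 11) - 27 ≡ 0. → (11, 0)
3P: (11, 0) + (0, 27). λ = (27 - 0)/(0 - 11) ≡ 27/32 mod 43. 32⁻¹ ≡ 39 (mod 43) since 32·39 = 1248 ≡ 1, so λ ≡ 21.
  x = λ² - 11 - 0 = 441 - 11 ≡ 0; y = λ·(11 - 0) - 0 ≡ 16. → (0, 16)
4P: (0, 16) + (0, 27): same x and y₁ ≡ -y₂, so the sum is 𝒪.
4P = 𝒪, so the order is 4.

4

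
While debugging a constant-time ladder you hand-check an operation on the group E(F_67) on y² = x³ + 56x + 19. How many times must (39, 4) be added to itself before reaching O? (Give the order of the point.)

2P: tangent at (39, 4): λ = (3·39² + 56)/(2·4) ≡ 63/8. 8⁻¹ ≡ 42 (mod 67), so λ ≡ 63·42 ≡ 33.
  x = λ² - 39 - 39 = 1089 - 78 ≡ 6; y = λ·(39 - 6) - 4 ≡ 13. → (6, 13)
3P: (6, 13) + (39, 4). λ = (4 - 13)/(39 - 6) ≡ 58/33 mod 67. 33⁻¹ ≡ 65 (mod 67), so λ ≡ 18.
  x = λ² - 6 - 39 = 324 - 45 ≡ 11; y = λ·(6 - 11) - 13 ≡ 31. → (11, 31)
4P: (11, 31) + (39, 4). λ = (4 - 31)/(39 - 11) ≡ 40/28 mod 67. 28⁻¹ ≡ 12 (mod 67), so λ ≡ 11.
  x = λ² - 11 - 39 = 121 - 50 ≡ 4; y = λ·(11 - 4) - 31 ≡ 46. → (4, 46)
5P: (4, 46) + (39, 4). λ = (4 - 46)/(39 - 4) ≡ 25/35 mod 67. 35⁻¹ ≡ 23 (mod 67) since 35·23 = 805 ≡ 1, so λ ≡ 39.
  x = λ² - 4 - 39 = 1521 - 43 ≡ 4; y = λ·(4 - 4) - 46 ≡ 21. → (4, 21)
6P: (4, 21) + (39, 4). λ = (4 - 21)/(39 - 4) ≡ 50/35 mod 67. 35⁻¹ ≡ 23 (mod 67) since 35·23 = 805 ≡ 1, so λ ≡ 11.
  x = λ² - 4 - 39 = 121 - 43 ≡ 11; y = λ·(4 - 11) - 21 ≡ 36. → (11, 36)
7P: (11, 36) + (39, 4). λ = (4 - 36)/(39 - 11) ≡ 35/28 mod 67. 28⁻¹ ≡ 12 (mod 67), so λ ≡ 18.
  x = λ² - 11 - 39 = 324 - 50 ≡ 6; y = λ·(11 - 6) - 36 ≡ 54. → (6, 54)
8P: (6, 54) + (39, 4). λ = (4 - 54)/(39 - 6) ≡ 17/33 mod 67. 33⁻¹ ≡ 65 (mod 67), so λ ≡ 33.
  x = λ² - 6 - 39 = 1089 - 45 ≡ 39; y = λ·(6 - 39) - 54 ≡ 63. → (39, 63)
9P: (39, 63) + (39, 4): same x and y₁ ≡ -y₂, so the sum is O.
9P = O, so the order is 9.

9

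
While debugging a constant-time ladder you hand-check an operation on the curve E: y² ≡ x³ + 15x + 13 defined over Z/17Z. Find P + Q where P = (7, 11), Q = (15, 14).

(14, 14)

(7, 11) + (15, 14). λ = (14 - 11)/(15 - 7) ≡ 3/8 mod 17. 8⁻¹ ≡ 15 (mod 17) since 8·15 = 120 ≡ 1, so λ ≡ 11.
  x = λ² - 7 - 15 = 121 - 22 ≡ 14; y = λ·(7 - 14) - 11 ≡ 14. → (14, 14)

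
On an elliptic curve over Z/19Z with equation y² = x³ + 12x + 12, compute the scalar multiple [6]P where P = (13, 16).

Double-and-add on 6 = (110)₂. Start with P = (13, 16) for the leading 1-bit.
double: tangent at (13, 16): λ = (3·13² + 12)/(2·16) ≡ 6/13. 13⁻¹ ≡ 3 (mod 19), so λ ≡ 6·3 ≡ 18.
  x = λ² - 13 - 13 = 324 - 26 ≡ 13; y = λ·(13 - 13) - 16 ≡ 3. → (13, 3)
add P: (13, 3) + (13, 16): same x and y₁ ≡ -y₂, so the sum is O.
double: O + O = O (identity).

O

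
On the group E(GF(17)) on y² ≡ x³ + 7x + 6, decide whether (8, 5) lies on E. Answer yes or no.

y² = 5² ≡ 8; x³ + 7x + 6 = 574 ≡ 13 (mod 17). 8 ≠ 13.

no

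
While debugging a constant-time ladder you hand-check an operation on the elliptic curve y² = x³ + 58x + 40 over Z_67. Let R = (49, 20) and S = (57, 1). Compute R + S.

(64, 24)

(49, 20) + (57, 1). λ = (1 - 20)/(57 - 49) ≡ 48/8 mod 67. 8⁻¹ ≡ 42 (mod 67) since 8·42 = 336 ≡ 1, so λ ≡ 6.
  x = λ² - 49 - 57 = 36 - 106 ≡ 64; y = λ·(49 - 64) - 20 ≡ 24. → (64, 24)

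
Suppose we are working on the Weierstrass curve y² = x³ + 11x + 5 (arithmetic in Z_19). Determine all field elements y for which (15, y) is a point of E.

7, 12

x³ + 11x + 5 = 3545 ≡ 11 (mod 19).
Square roots of 11 mod 19: 7 and 12 (since 7² = 49 ≡ 11).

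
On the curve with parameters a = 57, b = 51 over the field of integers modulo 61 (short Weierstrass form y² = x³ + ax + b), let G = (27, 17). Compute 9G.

Repeated addition: build up to 9G.
2G: tangent at (27, 17): λ = (3·27² + 57)/(2·17) ≡ 48/34. 34⁻¹ ≡ 9 (mod 61) since 34·9 = 306 ≡ 1, so λ ≡ 48·9 ≡ 5.
  x = λ² - 27 - 27 = 25 - 54 ≡ 32; y = λ·(27 - 32) - 17 ≡ 19. → (32, 19)
3G: (32, 19) + (27, 17). λ = (17 - 19)/(27 - 32) ≡ 59/56 mod 61. 56⁻¹ ≡ 12 (mod 61) since 56·12 = 672 ≡ 1, so λ ≡ 37.
  x = λ² - 32 - 27 = 1369 - 59 ≡ 29; y = λ·(32 - 29) - 19 ≡ 31. → (29, 31)
4G: (29, 31) + (27, 17). λ = (17 - 31)/(27 - 29) ≡ 47/59 mod 61. 59⁻¹ ≡ 30 (mod 61), so λ ≡ 7.
  x = λ² - 29 - 27 = 49 - 56 ≡ 54; y = λ·(29 - 54) - 31 ≡ 38. → (54, 38)
5G: (54, 38) + (27, 17). λ = (17 - 38)/(27 - 54) ≡ 40/34 mod 61. 34⁻¹ ≡ 9 (mod 61) since 34·9 = 306 ≡ 1, so λ ≡ 55.
  x = λ² - 54 - 27 = 3025 - 81 ≡ 16; y = λ·(54 - 16) - 38 ≡ 39. → (16, 39)
6G: (16, 39) + (27, 17). λ = (17 - 39)/(27 - 16) ≡ 39/11 mod 61. 11⁻¹ ≡ 50 (mod 61), so λ ≡ 59.
  x = λ² - 16 - 27 = 3481 - 43 ≡ 22; y = λ·(16 - 22) - 39 ≡ 34. → (22, 34)
7G: (22, 34) + (27, 17). λ = (17 - 34)/(27 - 22) ≡ 44/5 mod 61. 5⁻¹ ≡ 49 (mod 61) since 5·49 = 245 ≡ 1, so λ ≡ 21.
  x = λ² - 22 - 27 = 441 - 49 ≡ 26; y = λ·(22 - 26) - 34 ≡ 4. → (26, 4)
8G: (26, 4) + (27, 17). λ = (17 - 4)/(27 - 26) ≡ 13/1 mod 61. 1⁻¹ ≡ 1 (mod 61), so λ ≡ 13.
  x = λ² - 26 - 27 = 169 - 53 ≡ 55; y = λ·(26 - 55) - 4 ≡ 46. → (55, 46)
9G: (55, 46) + (27, 17). λ = (17 - 46)/(27 - 55) ≡ 32/33 mod 61. 33⁻¹ ≡ 37 (mod 61) since 33·37 = 1221 ≡ 1, so λ ≡ 25.
  x = λ² - 55 - 27 = 625 - 82 ≡ 55; y = λ·(55 - 55) - 46 ≡ 15. → (55, 15)

(55, 15)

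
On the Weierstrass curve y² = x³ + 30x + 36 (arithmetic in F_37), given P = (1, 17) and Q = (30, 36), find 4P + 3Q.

First 4P:
Repeated addition: build up to 4P.
2P: tangent at (1, 17): λ = (3·1² + 30)/(2·17) ≡ 33/34. 34⁻¹ ≡ 12 (mod 37), so λ ≡ 33·12 ≡ 26.
  x = λ² - 1 - 1 = 676 - 2 ≡ 8; y = λ·(1 - 8) - 17 ≡ 23. → (8, 23)
3P: (8, 23) + (1, 17). λ = (17 - 23)/(1 - 8) ≡ 31/30 mod 37. 30⁻¹ ≡ 21 (mod 37) since 30·21 = 630 ≡ 1, so λ ≡ 22.
  x = λ² - 8 - 1 = 484 - 9 ≡ 31; y = λ·(8 - 31) - 23 ≡ 26. → (31, 26)
4P: (31, 26) + (1, 17). λ = (17 - 26)/(1 - 31) ≡ 28/7 mod 37. 7⁻¹ ≡ 16 (mod 37) since 7·16 = 112 ≡ 1, so λ ≡ 4.
  x = λ² - 31 - 1 = 16 - 32 ≡ 21; y = λ·(31 - 21) - 26 ≡ 14. → (21, 14)
4P = (21, 14).
Next 3Q:
Repeated addition: build up to 3Q.
2Q: tangent at (30, 36): λ = (3·30² + 30)/(2·36) ≡ 29/35. 35⁻¹ ≡ 18 (mod 37) since 35·18 = 630 ≡ 1, so λ ≡ 29·18 ≡ 4.
  x = λ² - 30 - 30 = 16 - 60 ≡ 30; y = λ·(30 - 30) - 36 ≡ 1. → (30, 1)
3Q: (30, 1) + (30, 36): same x and y₁ ≡ -y₂, so the sum is 𝒪.
3Q = 𝒪.
Finally 4P + 3Q:
(21, 14) + 𝒪 = (21, 14) (identity).

(21, 14)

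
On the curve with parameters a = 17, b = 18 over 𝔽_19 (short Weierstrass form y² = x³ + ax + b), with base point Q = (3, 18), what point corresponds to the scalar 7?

Double-and-add on 7 = (111)₂. Start with Q = (3, 18) for the leading 1-bit.
double: tangent at (3, 18): λ = (3·3² + 17)/(2·18) ≡ 6/17. 17⁻¹ ≡ 9 (mod 19) since 17·9 = 153 ≡ 1, so λ ≡ 6·9 ≡ 16.
  x = λ² - 3 - 3 = 256 - 6 ≡ 3; y = λ·(3 - 3) - 18 ≡ 1. → (3, 1)
add Q: (3, 1) + (3, 18): same x and y₁ ≡ -y₂, so the sum is ∞.
double: ∞ + ∞ = ∞ (identity).
add Q: ∞ + (3, 18) = (3, 18) (identity).

(3, 18)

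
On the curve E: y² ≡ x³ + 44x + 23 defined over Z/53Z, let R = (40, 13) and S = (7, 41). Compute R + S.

(44, 45)

(40, 13) + (7, 41). λ = (41 - 13)/(7 - 40) ≡ 28/20 mod 53. 20⁻¹ ≡ 8 (mod 53) since 20·8 = 160 ≡ 1, so λ ≡ 12.
  x = λ² - 40 - 7 = 144 - 47 ≡ 44; y = λ·(40 - 44) - 13 ≡ 45. → (44, 45)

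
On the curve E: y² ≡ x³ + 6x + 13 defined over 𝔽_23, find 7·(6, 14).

(0, 17)

Write G = (6, 14).
Repeated addition: build up to 7G.
2G: tangent at (6, 14): λ = (3·6² + 6)/(2·14) ≡ 22/5. 5⁻¹ ≡ 14 (mod 23), so λ ≡ 22·14 ≡ 9.
  x = λ² - 6 - 6 = 81 - 12 ≡ 0; y = λ·(6 - 0) - 14 ≡ 17. → (0, 17)
3G: (0, 17) + (6, 14). λ = (14 - 17)/(6 - 0) ≡ 20/6 mod 23. 6⁻¹ ≡ 4 (mod 23), so λ ≡ 11.
  x = λ² - 0 - 6 = 121 - 6 ≡ 0; y = λ·(0 - 0) - 17 ≡ 6. → (0, 6)
4G: (0, 6) + (6, 14). λ = (14 - 6)/(6 - 0) ≡ 8/6 mod 23. 6⁻¹ ≡ 4 (mod 23) since 6·4 = 24 ≡ 1, so λ ≡ 9.
  x = λ² - 0 - 6 = 81 - 6 ≡ 6; y = λ·(0 - 6) - 6 ≡ 9. → (6, 9)
5G: (6, 9) + (6, 14): same x and y₁ ≡ -y₂, so the sum is the point at infinity.
6G: the point at infinity + (6, 14) = (6, 14) (identity).
7G: tangent at (6, 14): λ = (3·6² + 6)/(2·14) ≡ 22/5. 5⁻¹ ≡ 14 (mod 23) since 5·14 = 70 ≡ 1, so λ ≡ 22·14 ≡ 9.
  x = λ² - 6 - 6 = 81 - 12 ≡ 0; y = λ·(6 - 0) - 14 ≡ 17. → (0, 17)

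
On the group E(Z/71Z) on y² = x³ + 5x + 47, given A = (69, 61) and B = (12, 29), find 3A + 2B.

(68, 17)

First 3A:
Repeated addition: build up to 3A.
2A: tangent at (69, 61): λ = (3·69² + 5)/(2·61) ≡ 17/51. 51⁻¹ ≡ 39 (mod 71), so λ ≡ 17·39 ≡ 24.
  x = λ² - 69 - 69 = 576 - 138 ≡ 12; y = λ·(69 - 12) - 61 ≡ 29. → (12, 29)
3A: (12, 29) + (69, 61). λ = (61 - 29)/(69 - 12) ≡ 32/57 mod 71. 57⁻¹ ≡ 5 (mod 71), so λ ≡ 18.
  x = λ² - 12 - 69 = 324 - 81 ≡ 30; y = λ·(12 - 30) - 29 ≡ 2. → (30, 2)
3A = (30, 2).
Next 2B:
Repeated addition: build up to 2B.
2B: tangent at (12, 29): λ = (3·12² + 5)/(2·29) ≡ 11/58. 58⁻¹ ≡ 60 (mod 71) since 58·60 = 3480 ≡ 1, so λ ≡ 11·60 ≡ 21.
  x = λ² - 12 - 12 = 441 - 24 ≡ 62; y = λ·(12 - 62) - 29 ≡ 57. → (62, 57)
2B = (62, 57).
Finally 3A + 2B:
(30, 2) + (62, 57). λ = (57 - 2)/(62 - 30) ≡ 55/32 mod 71. 32⁻¹ ≡ 20 (mod 71) since 32·20 = 640 ≡ 1, so λ ≡ 35.
  x = λ² - 30 - 62 = 1225 - 92 ≡ 68; y = λ·(30 - 68) - 2 ≡ 17. → (68, 17)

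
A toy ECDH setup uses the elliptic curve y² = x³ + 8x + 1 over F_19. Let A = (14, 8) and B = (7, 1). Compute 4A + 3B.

First 4A:
Double-and-add on 4 = (100)₂. Start with A = (14, 8) for the leading 1-bit.
double: tangent at (14, 8): λ = (3·14² + 8)/(2·8) ≡ 7/16. 16⁻¹ ≡ 6 (mod 19), so λ ≡ 7·6 ≡ 4.
  x = λ² - 14 - 14 = 16 - 28 ≡ 7; y = λ·(14 - 7) - 8 ≡ 1. → (7, 1)
double: tangent at (7, 1): λ = (3·7² + 8)/(2·1) ≡ 3/2. 2⁻¹ ≡ 10 (mod 19), so λ ≡ 3·10 ≡ 11.
  x = λ² - 7 - 7 = 121 - 14 ≡ 12; y = λ·(7 - 12) - 1 ≡ 1. → (12, 1)
4A = (12, 1).
Next 3B:
Repeated addition: build up to 3B.
2B: tangent at (7, 1): λ = (3·7² + 8)/(2·1) ≡ 3/2. 2⁻¹ ≡ 10 (mod 19), so λ ≡ 3·10 ≡ 11.
  x = λ² - 7 - 7 = 121 - 14 ≡ 12; y = λ·(7 - 12) - 1 ≡ 1. → (12, 1)
3B: (12, 1) + (7, 1). λ = (1 - 1)/(7 - 12) ≡ 0/14 mod 19. 14⁻¹ ≡ 15 (mod 19) since 14·15 = 210 ≡ 1, so λ ≡ 0.
  x = λ² - 12 - 7 = 0 - 19 ≡ 0; y = λ·(12 - 0) - 1 ≡ 18. → (0, 18)
3B = (0, 18).
Finally 4A + 3B:
(12, 1) + (0, 18). λ = (18 - 1)/(0 - 12) ≡ 17/7 mod 19. 7⁻¹ ≡ 11 (mod 19) since 7·11 = 77 ≡ 1, so λ ≡ 16.
  x = λ² - 12 - 0 = 256 - 12 ≡ 16; y = λ·(12 - 16) - 1 ≡ 11. → (16, 11)

(16, 11)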